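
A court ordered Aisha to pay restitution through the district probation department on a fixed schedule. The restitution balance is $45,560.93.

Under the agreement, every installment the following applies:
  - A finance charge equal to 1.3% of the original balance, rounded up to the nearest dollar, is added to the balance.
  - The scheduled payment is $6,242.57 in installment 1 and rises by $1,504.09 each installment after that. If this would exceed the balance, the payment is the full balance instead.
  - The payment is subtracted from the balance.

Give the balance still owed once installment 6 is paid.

Installment 1: opening $45,560.93; interest $593.00 → $46,153.93; payment $6,242.57; balance $39,911.36
Installment 2: opening $39,911.36; interest $593.00 → $40,504.36; payment $7,746.66; balance $32,757.70
Installment 3: opening $32,757.70; interest $593.00 → $33,350.70; payment $9,250.75; balance $24,099.95
Installment 4: opening $24,099.95; interest $593.00 → $24,692.95; payment $10,754.84; balance $13,938.11
Installment 5: opening $13,938.11; interest $593.00 → $14,531.11; payment $12,258.93; balance $2,272.18
Installment 6: opening $2,272.18; interest $593.00 → $2,865.18; payment $2,865.18; balance $0.00

$0.00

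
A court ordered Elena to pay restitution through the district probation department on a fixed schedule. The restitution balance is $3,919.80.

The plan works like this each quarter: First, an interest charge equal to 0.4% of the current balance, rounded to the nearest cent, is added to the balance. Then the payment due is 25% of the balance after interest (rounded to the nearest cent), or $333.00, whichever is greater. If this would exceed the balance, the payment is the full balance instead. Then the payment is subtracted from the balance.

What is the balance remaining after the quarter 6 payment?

$602.98

# | Opening | Interest | Payment | End bal
1 | $3,919.80 | $15.68 | $983.87 | $2,951.61
2 | $2,951.61 | $11.81 | $740.86 | $2,222.56
3 | $2,222.56 | $8.89 | $557.86 | $1,673.59
4 | $1,673.59 | $6.69 | $420.07 | $1,260.21
5 | $1,260.21 | $5.04 | $333.00 | $932.25
6 | $932.25 | $3.73 | $333.00 | $602.98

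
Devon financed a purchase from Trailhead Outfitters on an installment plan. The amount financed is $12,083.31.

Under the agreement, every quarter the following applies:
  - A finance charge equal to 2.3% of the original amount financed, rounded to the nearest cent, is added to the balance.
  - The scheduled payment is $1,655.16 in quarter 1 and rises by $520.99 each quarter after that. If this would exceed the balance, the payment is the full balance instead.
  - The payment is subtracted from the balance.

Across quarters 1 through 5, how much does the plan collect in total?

$13,472.91

Quarter 1: $12,083.31 +$277.92 interest = $12,361.23; pay $1,655.16 → $10,706.07
Quarter 2: $10,706.07 +$277.92 interest = $10,983.99; pay $2,176.15 → $8,807.84
Quarter 3: $8,807.84 +$277.92 interest = $9,085.76; pay $2,697.14 → $6,388.62
Quarter 4: $6,388.62 +$277.92 interest = $6,666.54; pay $3,218.13 → $3,448.41
Quarter 5: $3,448.41 +$277.92 interest = $3,726.33; pay $3,726.33 → $0.00
Total paid: $13,472.91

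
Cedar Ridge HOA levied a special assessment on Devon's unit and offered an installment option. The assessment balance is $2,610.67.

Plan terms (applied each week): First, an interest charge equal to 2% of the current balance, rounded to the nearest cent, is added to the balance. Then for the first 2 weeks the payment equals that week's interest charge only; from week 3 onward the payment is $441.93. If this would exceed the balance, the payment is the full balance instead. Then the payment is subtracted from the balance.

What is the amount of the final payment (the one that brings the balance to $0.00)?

Week 1: opening $2,610.67; interest $52.21 → $2,662.88; payment $52.21; balance $2,610.67
Week 2: opening $2,610.67; interest $52.21 → $2,662.88; payment $52.21; balance $2,610.67
Week 3: opening $2,610.67; interest $52.21 → $2,662.88; payment $441.93; balance $2,220.95
Week 4: opening $2,220.95; interest $44.42 → $2,265.37; payment $441.93; balance $1,823.44
Week 5: opening $1,823.44; interest $36.47 → $1,859.91; payment $441.93; balance $1,417.98
Week 6: opening $1,417.98; interest $28.36 → $1,446.34; payment $441.93; balance $1,004.41
Week 7: opening $1,004.41; interest $20.09 → $1,024.50; payment $441.93; balance $582.57
Week 8: opening $582.57; interest $11.65 → $594.22; payment $441.93; balance $152.29
Week 9: opening $152.29; interest $3.05 → $155.34; payment $155.34; balance $0.00

$155.34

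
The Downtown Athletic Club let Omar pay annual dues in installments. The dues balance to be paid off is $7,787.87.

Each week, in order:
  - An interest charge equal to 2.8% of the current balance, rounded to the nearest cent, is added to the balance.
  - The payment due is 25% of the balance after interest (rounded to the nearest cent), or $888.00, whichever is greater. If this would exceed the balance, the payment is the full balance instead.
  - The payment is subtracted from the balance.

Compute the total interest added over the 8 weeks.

# | Opening | Interest | Payment | End bal
1 | $7,787.87 | $218.06 | $2,001.48 | $6,004.45
2 | $6,004.45 | $168.12 | $1,543.14 | $4,629.43
3 | $4,629.43 | $129.62 | $1,189.76 | $3,569.29
4 | $3,569.29 | $99.94 | $917.31 | $2,751.92
5 | $2,751.92 | $77.05 | $888.00 | $1,940.97
6 | $1,940.97 | $54.35 | $888.00 | $1,107.32
7 | $1,107.32 | $31.00 | $888.00 | $250.32
8 | $250.32 | $7.01 | $257.33 | $0.00
Total interest: $218.06 + $168.12 + $129.62 + $99.94 + $77.05 + $54.35 + $31.00 + $7.01 = $785.15

$785.15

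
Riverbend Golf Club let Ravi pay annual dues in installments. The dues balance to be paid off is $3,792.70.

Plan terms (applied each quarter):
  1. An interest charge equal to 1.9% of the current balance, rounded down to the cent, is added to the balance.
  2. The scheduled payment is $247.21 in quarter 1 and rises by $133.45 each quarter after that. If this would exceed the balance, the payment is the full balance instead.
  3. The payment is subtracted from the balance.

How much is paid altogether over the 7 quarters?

$4,134.51

Quarter 1: opening $3,792.70; interest $72.06 → $3,864.76; payment $247.21; balance $3,617.55
Quarter 2: opening $3,617.55; interest $68.73 → $3,686.28; payment $380.66; balance $3,305.62
Quarter 3: opening $3,305.62; interest $62.80 → $3,368.42; payment $514.11; balance $2,854.31
Quarter 4: opening $2,854.31; interest $54.23 → $2,908.54; payment $647.56; balance $2,260.98
Quarter 5: opening $2,260.98; interest $42.95 → $2,303.93; payment $781.01; balance $1,522.92
Quarter 6: opening $1,522.92; interest $28.93 → $1,551.85; payment $914.46; balance $637.39
Quarter 7: opening $637.39; interest $12.11 → $649.50; payment $649.50; balance $0.00
Total paid: $4,134.51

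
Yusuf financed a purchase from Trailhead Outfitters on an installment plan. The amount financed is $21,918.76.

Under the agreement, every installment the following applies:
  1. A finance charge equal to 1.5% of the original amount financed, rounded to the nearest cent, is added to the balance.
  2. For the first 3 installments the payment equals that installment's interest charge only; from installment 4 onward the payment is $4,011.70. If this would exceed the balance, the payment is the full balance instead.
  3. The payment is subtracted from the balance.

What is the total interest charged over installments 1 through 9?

Installment 1: opening $21,918.76; interest $328.78 → $22,247.54; payment $328.78; balance $21,918.76
Installment 2: opening $21,918.76; interest $328.78 → $22,247.54; payment $328.78; balance $21,918.76
Installment 3: opening $21,918.76; interest $328.78 → $22,247.54; payment $328.78; balance $21,918.76
Installment 4: opening $21,918.76; interest $328.78 → $22,247.54; payment $4,011.70; balance $18,235.84
Installment 5: opening $18,235.84; interest $328.78 → $18,564.62; payment $4,011.70; balance $14,552.92
Installment 6: opening $14,552.92; interest $328.78 → $14,881.70; payment $4,011.70; balance $10,870.00
Installment 7: opening $10,870.00; interest $328.78 → $11,198.78; payment $4,011.70; balance $7,187.08
Installment 8: opening $7,187.08; interest $328.78 → $7,515.86; payment $4,011.70; balance $3,504.16
Installment 9: opening $3,504.16; interest $328.78 → $3,832.94; payment $3,832.94; balance $0.00
Total interest: $328.78 + $328.78 + $328.78 + $328.78 + $328.78 + $328.78 + $328.78 + $328.78 + $328.78 = $2,959.02

$2,959.02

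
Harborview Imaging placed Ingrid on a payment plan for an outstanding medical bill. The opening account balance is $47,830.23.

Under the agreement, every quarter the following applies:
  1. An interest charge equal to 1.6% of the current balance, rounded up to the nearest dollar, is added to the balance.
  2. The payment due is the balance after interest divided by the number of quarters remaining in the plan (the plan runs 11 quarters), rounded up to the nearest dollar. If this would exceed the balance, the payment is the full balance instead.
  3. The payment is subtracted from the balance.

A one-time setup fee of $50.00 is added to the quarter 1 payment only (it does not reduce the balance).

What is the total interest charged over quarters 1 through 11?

# | Opening | Interest | Payment | Fee | End bal
1 | $47,830.23 | $766.00 | $4,418.00 | $50.00 | $44,178.23
2 | $44,178.23 | $707.00 | $4,489.00 | — | $40,396.23
3 | $40,396.23 | $647.00 | $4,561.00 | — | $36,482.23
4 | $36,482.23 | $584.00 | $4,634.00 | — | $32,432.23
5 | $32,432.23 | $519.00 | $4,708.00 | — | $28,243.23
6 | $28,243.23 | $452.00 | $4,783.00 | — | $23,912.23
7 | $23,912.23 | $383.00 | $4,860.00 | — | $19,435.23
8 | $19,435.23 | $311.00 | $4,937.00 | — | $14,809.23
9 | $14,809.23 | $237.00 | $5,016.00 | — | $10,030.23
10 | $10,030.23 | $161.00 | $5,096.00 | — | $5,095.23
11 | $5,095.23 | $82.00 | $5,177.23 | — | $0.00
Total interest: $766.00 + $707.00 + $647.00 + $584.00 + $519.00 + $452.00 + $383.00 + $311.00 + $237.00 + $161.00 + $82.00 = $4,849.00

$4,849.00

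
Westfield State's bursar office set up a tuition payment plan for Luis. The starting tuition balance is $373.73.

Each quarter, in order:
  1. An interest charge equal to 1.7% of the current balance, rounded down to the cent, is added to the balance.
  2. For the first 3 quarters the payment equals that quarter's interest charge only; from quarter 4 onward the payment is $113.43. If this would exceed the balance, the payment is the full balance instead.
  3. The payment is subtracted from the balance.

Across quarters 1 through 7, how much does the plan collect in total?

$407.13

Quarter 1: opening $373.73; interest $6.35 → $380.08; payment $6.35; balance $373.73
Quarter 2: opening $373.73; interest $6.35 → $380.08; payment $6.35; balance $373.73
Quarter 3: opening $373.73; interest $6.35 → $380.08; payment $6.35; balance $373.73
Quarter 4: opening $373.73; interest $6.35 → $380.08; payment $113.43; balance $266.65
Quarter 5: opening $266.65; interest $4.53 → $271.18; payment $113.43; balance $157.75
Quarter 6: opening $157.75; interest $2.68 → $160.43; payment $113.43; balance $47.00
Quarter 7: opening $47.00; interest $0.79 → $47.79; payment $47.79; balance $0.00
Total paid: $407.13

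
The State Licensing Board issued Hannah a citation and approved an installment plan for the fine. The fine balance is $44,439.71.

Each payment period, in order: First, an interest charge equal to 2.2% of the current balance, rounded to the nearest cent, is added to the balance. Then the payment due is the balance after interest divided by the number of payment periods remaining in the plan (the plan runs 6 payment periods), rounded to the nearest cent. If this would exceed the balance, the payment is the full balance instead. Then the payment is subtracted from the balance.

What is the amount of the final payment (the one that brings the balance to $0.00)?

$8,439.67

Payment period 1: $44,439.71 +$977.67 interest = $45,417.38; pay $7,569.56 → $37,847.82
Payment period 2: $37,847.82 +$832.65 interest = $38,680.47; pay $7,736.09 → $30,944.38
Payment period 3: $30,944.38 +$680.78 interest = $31,625.16; pay $7,906.29 → $23,718.87
Payment period 4: $23,718.87 +$521.82 interest = $24,240.69; pay $8,080.23 → $16,160.46
Payment period 5: $16,160.46 +$355.53 interest = $16,515.99; pay $8,258.00 → $8,257.99
Payment period 6: $8,257.99 +$181.68 interest = $8,439.67; pay $8,439.67 → $0.00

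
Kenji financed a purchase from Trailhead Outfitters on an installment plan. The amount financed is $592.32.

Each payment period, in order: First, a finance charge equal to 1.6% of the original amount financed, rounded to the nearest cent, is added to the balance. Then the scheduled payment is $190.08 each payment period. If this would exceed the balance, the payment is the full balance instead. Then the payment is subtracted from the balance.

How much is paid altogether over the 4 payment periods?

# | Opening | Interest | Payment | End bal
1 | $592.32 | $9.48 | $190.08 | $411.72
2 | $411.72 | $9.48 | $190.08 | $231.12
3 | $231.12 | $9.48 | $190.08 | $50.52
4 | $50.52 | $9.48 | $60.00 | $0.00
Total paid: $630.24

$630.24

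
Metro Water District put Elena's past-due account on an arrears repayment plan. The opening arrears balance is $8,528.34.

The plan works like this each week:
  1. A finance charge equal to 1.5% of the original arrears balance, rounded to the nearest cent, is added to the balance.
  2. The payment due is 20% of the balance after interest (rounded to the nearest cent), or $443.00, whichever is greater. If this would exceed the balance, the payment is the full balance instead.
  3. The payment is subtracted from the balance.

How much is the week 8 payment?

$464.17

Week 1: opening $8,528.34; interest $127.93 → $8,656.27; payment $1,731.25; balance $6,925.02
Week 2: opening $6,925.02; interest $127.93 → $7,052.95; payment $1,410.59; balance $5,642.36
Week 3: opening $5,642.36; interest $127.93 → $5,770.29; payment $1,154.06; balance $4,616.23
Week 4: opening $4,616.23; interest $127.93 → $4,744.16; payment $948.83; balance $3,795.33
Week 5: opening $3,795.33; interest $127.93 → $3,923.26; payment $784.65; balance $3,138.61
Week 6: opening $3,138.61; interest $127.93 → $3,266.54; payment $653.31; balance $2,613.23
Week 7: opening $2,613.23; interest $127.93 → $2,741.16; payment $548.23; balance $2,192.93
Week 8: opening $2,192.93; interest $127.93 → $2,320.86; payment $464.17; balance $1,856.69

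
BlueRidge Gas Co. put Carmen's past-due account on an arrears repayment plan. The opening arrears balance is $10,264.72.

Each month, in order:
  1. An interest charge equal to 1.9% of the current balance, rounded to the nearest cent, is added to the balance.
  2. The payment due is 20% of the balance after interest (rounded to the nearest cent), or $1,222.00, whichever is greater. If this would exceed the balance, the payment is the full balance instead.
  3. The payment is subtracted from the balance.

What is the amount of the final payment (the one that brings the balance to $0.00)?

$984.95

Month 1: $10,264.72 +$195.03 interest = $10,459.75; pay $2,091.95 → $8,367.80
Month 2: $8,367.80 +$158.99 interest = $8,526.79; pay $1,705.36 → $6,821.43
Month 3: $6,821.43 +$129.61 interest = $6,951.04; pay $1,390.21 → $5,560.83
Month 4: $5,560.83 +$105.66 interest = $5,666.49; pay $1,222.00 → $4,444.49
Month 5: $4,444.49 +$84.45 interest = $4,528.94; pay $1,222.00 → $3,306.94
Month 6: $3,306.94 +$62.83 interest = $3,369.77; pay $1,222.00 → $2,147.77
Month 7: $2,147.77 +$40.81 interest = $2,188.58; pay $1,222.00 → $966.58
Month 8: $966.58 +$18.37 interest = $984.95; pay $984.95 → $0.00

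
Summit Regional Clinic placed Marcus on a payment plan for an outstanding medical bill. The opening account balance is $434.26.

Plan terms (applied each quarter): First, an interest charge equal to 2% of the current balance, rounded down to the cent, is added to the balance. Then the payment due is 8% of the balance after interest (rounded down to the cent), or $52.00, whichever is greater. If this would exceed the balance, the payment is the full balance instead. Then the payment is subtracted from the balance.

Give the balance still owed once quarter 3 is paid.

$301.68

Quarter 1: opening $434.26; interest $8.68 → $442.94; payment $52.00; balance $390.94
Quarter 2: opening $390.94; interest $7.81 → $398.75; payment $52.00; balance $346.75
Quarter 3: opening $346.75; interest $6.93 → $353.68; payment $52.00; balance $301.68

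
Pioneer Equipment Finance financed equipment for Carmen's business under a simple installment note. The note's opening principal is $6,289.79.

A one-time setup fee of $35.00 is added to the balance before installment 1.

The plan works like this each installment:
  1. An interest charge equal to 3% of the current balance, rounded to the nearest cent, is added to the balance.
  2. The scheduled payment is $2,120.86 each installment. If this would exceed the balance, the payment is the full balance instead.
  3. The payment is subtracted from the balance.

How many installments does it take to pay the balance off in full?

4

Installment 1: $6,324.79 +$189.74 interest = $6,514.53; pay $2,120.86 → $4,393.67
Installment 2: $4,393.67 +$131.81 interest = $4,525.48; pay $2,120.86 → $2,404.62
Installment 3: $2,404.62 +$72.14 interest = $2,476.76; pay $2,120.86 → $355.90
Installment 4: $355.90 +$10.68 interest = $366.58; pay $366.58 → $0.00
Balance reaches $0.00 in installment 4.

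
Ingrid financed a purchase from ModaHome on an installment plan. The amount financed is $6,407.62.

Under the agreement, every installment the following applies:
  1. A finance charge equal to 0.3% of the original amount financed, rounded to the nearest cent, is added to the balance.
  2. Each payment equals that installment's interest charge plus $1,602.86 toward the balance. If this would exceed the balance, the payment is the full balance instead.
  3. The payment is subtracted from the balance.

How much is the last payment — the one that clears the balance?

Installment 1: $6,407.62 +$19.22 interest = $6,426.84; pay $1,622.08 → $4,804.76
Installment 2: $4,804.76 +$19.22 interest = $4,823.98; pay $1,622.08 → $3,201.90
Installment 3: $3,201.90 +$19.22 interest = $3,221.12; pay $1,622.08 → $1,599.04
Installment 4: $1,599.04 +$19.22 interest = $1,618.26; pay $1,618.26 → $0.00

$1,618.26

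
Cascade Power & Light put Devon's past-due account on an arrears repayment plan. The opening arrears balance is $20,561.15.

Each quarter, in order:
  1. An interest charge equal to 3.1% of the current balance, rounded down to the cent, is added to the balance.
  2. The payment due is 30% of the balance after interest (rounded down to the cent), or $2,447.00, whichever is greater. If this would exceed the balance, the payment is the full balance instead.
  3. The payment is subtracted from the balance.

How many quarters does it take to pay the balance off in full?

Quarter 1: opening $20,561.15; interest $637.39 → $21,198.54; payment $6,359.56; balance $14,838.98
Quarter 2: opening $14,838.98; interest $460.00 → $15,298.98; payment $4,589.69; balance $10,709.29
Quarter 3: opening $10,709.29; interest $331.98 → $11,041.27; payment $3,312.38; balance $7,728.89
Quarter 4: opening $7,728.89; interest $239.59 → $7,968.48; payment $2,447.00; balance $5,521.48
Quarter 5: opening $5,521.48; interest $171.16 → $5,692.64; payment $2,447.00; balance $3,245.64
Quarter 6: opening $3,245.64; interest $100.61 → $3,346.25; payment $2,447.00; balance $899.25
Quarter 7: opening $899.25; interest $27.87 → $927.12; payment $927.12; balance $0.00
Balance reaches $0.00 in quarter 7.

7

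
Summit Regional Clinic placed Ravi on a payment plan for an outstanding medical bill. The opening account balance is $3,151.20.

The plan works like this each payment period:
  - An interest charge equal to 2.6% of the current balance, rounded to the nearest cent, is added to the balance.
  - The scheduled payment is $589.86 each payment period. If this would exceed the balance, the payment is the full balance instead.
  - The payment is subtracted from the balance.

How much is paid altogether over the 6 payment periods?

$3,437.70

Payment period 1: $3,151.20 +$81.93 interest = $3,233.13; pay $589.86 → $2,643.27
Payment period 2: $2,643.27 +$68.73 interest = $2,712.00; pay $589.86 → $2,122.14
Payment period 3: $2,122.14 +$55.18 interest = $2,177.32; pay $589.86 → $1,587.46
Payment period 4: $1,587.46 +$41.27 interest = $1,628.73; pay $589.86 → $1,038.87
Payment period 5: $1,038.87 +$27.01 interest = $1,065.88; pay $589.86 → $476.02
Payment period 6: $476.02 +$12.38 interest = $488.40; pay $488.40 → $0.00
Total paid: $3,437.70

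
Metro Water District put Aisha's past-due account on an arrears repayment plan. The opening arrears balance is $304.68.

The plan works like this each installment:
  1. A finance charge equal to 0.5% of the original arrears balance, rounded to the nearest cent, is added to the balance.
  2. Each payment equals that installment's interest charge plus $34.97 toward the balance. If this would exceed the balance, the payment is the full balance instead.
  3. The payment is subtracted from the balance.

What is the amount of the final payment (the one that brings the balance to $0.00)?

Installment 1: opening $304.68; interest $1.52 → $306.20; payment $36.49; balance $269.71
Installment 2: opening $269.71; interest $1.52 → $271.23; payment $36.49; balance $234.74
Installment 3: opening $234.74; interest $1.52 → $236.26; payment $36.49; balance $199.77
Installment 4: opening $199.77; interest $1.52 → $201.29; payment $36.49; balance $164.80
Installment 5: opening $164.80; interest $1.52 → $166.32; payment $36.49; balance $129.83
Installment 6: opening $129.83; interest $1.52 → $131.35; payment $36.49; balance $94.86
Installment 7: opening $94.86; interest $1.52 → $96.38; payment $36.49; balance $59.89
Installment 8: opening $59.89; interest $1.52 → $61.41; payment $36.49; balance $24.92
Installment 9: opening $24.92; interest $1.52 → $26.44; payment $26.44; balance $0.00

$26.44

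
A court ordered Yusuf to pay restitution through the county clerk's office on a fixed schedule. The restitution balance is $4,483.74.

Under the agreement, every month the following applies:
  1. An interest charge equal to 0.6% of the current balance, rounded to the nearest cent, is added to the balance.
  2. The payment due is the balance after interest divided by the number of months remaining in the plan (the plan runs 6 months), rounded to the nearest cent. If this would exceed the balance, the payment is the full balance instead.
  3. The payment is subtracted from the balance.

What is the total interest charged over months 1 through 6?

$95.09

Month 1: opening $4,483.74; interest $26.90 → $4,510.64; payment $751.77; balance $3,758.87
Month 2: opening $3,758.87; interest $22.55 → $3,781.42; payment $756.28; balance $3,025.14
Month 3: opening $3,025.14; interest $18.15 → $3,043.29; payment $760.82; balance $2,282.47
Month 4: opening $2,282.47; interest $13.69 → $2,296.16; payment $765.39; balance $1,530.77
Month 5: opening $1,530.77; interest $9.18 → $1,539.95; payment $769.98; balance $769.97
Month 6: opening $769.97; interest $4.62 → $774.59; payment $774.59; balance $0.00
Total interest: $26.90 + $22.55 + $18.15 + $13.69 + $9.18 + $4.62 = $95.09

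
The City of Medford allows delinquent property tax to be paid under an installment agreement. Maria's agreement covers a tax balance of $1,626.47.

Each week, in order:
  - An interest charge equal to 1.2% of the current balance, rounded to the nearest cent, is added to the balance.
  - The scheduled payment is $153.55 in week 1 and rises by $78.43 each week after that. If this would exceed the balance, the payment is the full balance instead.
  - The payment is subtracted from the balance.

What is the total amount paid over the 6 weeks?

Week 1: $1,626.47 +$19.52 interest = $1,645.99; pay $153.55 → $1,492.44
Week 2: $1,492.44 +$17.91 interest = $1,510.35; pay $231.98 → $1,278.37
Week 3: $1,278.37 +$15.34 interest = $1,293.71; pay $310.41 → $983.30
Week 4: $983.30 +$11.80 interest = $995.10; pay $388.84 → $606.26
Week 5: $606.26 +$7.28 interest = $613.54; pay $467.27 → $146.27
Week 6: $146.27 +$1.76 interest = $148.03; pay $148.03 → $0.00
Total paid: $1,700.08

$1,700.08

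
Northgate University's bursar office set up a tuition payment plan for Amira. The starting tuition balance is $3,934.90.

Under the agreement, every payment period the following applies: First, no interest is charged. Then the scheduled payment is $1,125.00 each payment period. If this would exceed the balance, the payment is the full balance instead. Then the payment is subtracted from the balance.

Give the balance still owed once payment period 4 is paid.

# | Opening | Payment | End bal
1 | $3,934.90 | $1,125.00 | $2,809.90
2 | $2,809.90 | $1,125.00 | $1,684.90
3 | $1,684.90 | $1,125.00 | $559.90
4 | $559.90 | $559.90 | $0.00

$0.00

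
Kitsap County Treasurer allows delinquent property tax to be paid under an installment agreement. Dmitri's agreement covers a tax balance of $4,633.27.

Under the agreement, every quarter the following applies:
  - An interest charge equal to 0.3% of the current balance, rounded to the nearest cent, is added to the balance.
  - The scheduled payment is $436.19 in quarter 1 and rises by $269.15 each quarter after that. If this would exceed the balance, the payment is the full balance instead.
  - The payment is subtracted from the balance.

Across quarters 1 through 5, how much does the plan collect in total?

Quarter 1: $4,633.27 +$13.90 interest = $4,647.17; pay $436.19 → $4,210.98
Quarter 2: $4,210.98 +$12.63 interest = $4,223.61; pay $705.34 → $3,518.27
Quarter 3: $3,518.27 +$10.55 interest = $3,528.82; pay $974.49 → $2,554.33
Quarter 4: $2,554.33 +$7.66 interest = $2,561.99; pay $1,243.64 → $1,318.35
Quarter 5: $1,318.35 +$3.96 interest = $1,322.31; pay $1,322.31 → $0.00
Total paid: $4,681.97

$4,681.97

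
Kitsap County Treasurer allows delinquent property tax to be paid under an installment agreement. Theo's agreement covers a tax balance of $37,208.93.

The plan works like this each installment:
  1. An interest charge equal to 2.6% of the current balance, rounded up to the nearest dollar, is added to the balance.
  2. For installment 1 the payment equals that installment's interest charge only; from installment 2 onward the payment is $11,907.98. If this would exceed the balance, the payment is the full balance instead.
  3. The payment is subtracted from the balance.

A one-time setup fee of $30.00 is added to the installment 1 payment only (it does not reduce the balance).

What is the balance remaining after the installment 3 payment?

$15,043.97

Installment 1: opening $37,208.93; interest $968.00 → $38,176.93; payment $968.00 (+ $30.00 fee); balance $37,208.93
Installment 2: opening $37,208.93; interest $968.00 → $38,176.93; payment $11,907.98; balance $26,268.95
Installment 3: opening $26,268.95; interest $683.00 → $26,951.95; payment $11,907.98; balance $15,043.97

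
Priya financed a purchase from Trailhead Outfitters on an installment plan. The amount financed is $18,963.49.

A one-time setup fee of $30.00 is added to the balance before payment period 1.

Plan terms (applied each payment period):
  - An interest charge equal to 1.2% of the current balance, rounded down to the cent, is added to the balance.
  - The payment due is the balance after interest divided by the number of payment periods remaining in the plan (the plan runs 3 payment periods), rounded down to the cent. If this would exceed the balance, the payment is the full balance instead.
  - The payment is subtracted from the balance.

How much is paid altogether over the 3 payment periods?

$19,452.98

# | Opening | Interest | Payment | End bal
1 | $18,993.49 | $227.92 | $6,407.13 | $12,814.28
2 | $12,814.28 | $153.77 | $6,484.02 | $6,484.03
3 | $6,484.03 | $77.80 | $6,561.83 | $0.00
Total paid: $19,452.98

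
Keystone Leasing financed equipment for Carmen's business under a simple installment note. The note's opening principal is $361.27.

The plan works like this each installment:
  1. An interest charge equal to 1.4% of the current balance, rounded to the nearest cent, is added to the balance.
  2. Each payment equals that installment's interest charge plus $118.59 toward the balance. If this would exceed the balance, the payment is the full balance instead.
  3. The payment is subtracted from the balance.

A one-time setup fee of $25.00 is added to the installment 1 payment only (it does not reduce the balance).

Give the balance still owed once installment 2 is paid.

$124.09

# | Opening | Interest | Payment | Fee | End bal
1 | $361.27 | $5.06 | $123.65 | $25.00 | $242.68
2 | $242.68 | $3.40 | $121.99 | — | $124.09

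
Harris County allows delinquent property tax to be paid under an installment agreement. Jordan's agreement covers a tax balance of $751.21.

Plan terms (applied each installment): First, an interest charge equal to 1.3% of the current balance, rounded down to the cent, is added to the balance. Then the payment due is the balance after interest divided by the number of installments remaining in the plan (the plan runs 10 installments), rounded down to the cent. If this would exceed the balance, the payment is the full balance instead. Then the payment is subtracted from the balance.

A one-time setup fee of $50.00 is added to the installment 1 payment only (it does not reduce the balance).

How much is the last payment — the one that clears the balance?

Installment 1: $751.21 +$9.76 interest = $760.97; pay $76.09 (+ $50.00 fee) → $684.88
Installment 2: $684.88 +$8.90 interest = $693.78; pay $77.08 → $616.70
Installment 3: $616.70 +$8.01 interest = $624.71; pay $78.08 → $546.63
Installment 4: $546.63 +$7.10 interest = $553.73; pay $79.10 → $474.63
Installment 5: $474.63 +$6.17 interest = $480.80; pay $80.13 → $400.67
Installment 6: $400.67 +$5.20 interest = $405.87; pay $81.17 → $324.70
Installment 7: $324.70 +$4.22 interest = $328.92; pay $82.23 → $246.69
Installment 8: $246.69 +$3.20 interest = $249.89; pay $83.29 → $166.60
Installment 9: $166.60 +$2.16 interest = $168.76; pay $84.38 → $84.38
Installment 10: $84.38 +$1.09 interest = $85.47; pay $85.47 → $0.00

$85.47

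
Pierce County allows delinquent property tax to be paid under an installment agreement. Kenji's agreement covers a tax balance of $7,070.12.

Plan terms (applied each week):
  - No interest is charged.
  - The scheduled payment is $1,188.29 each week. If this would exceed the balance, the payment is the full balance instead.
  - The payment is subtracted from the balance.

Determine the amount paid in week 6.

$1,128.67

Week 1: opening $7,070.12; payment $1,188.29; balance $5,881.83
Week 2: opening $5,881.83; payment $1,188.29; balance $4,693.54
Week 3: opening $4,693.54; payment $1,188.29; balance $3,505.25
Week 4: opening $3,505.25; payment $1,188.29; balance $2,316.96
Week 5: opening $2,316.96; payment $1,188.29; balance $1,128.67
Week 6: opening $1,128.67; payment $1,128.67; balance $0.00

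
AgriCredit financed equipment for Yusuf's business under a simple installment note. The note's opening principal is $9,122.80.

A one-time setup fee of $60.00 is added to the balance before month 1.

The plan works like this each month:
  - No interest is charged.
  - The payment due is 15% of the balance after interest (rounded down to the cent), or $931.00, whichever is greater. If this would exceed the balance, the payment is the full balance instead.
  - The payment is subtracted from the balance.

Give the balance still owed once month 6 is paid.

Month 1: opening $9,182.80; payment $1,377.42; balance $7,805.38
Month 2: opening $7,805.38; payment $1,170.80; balance $6,634.58
Month 3: opening $6,634.58; payment $995.18; balance $5,639.40
Month 4: opening $5,639.40; payment $931.00; balance $4,708.40
Month 5: opening $4,708.40; payment $931.00; balance $3,777.40
Month 6: opening $3,777.40; payment $931.00; balance $2,846.40

$2,846.40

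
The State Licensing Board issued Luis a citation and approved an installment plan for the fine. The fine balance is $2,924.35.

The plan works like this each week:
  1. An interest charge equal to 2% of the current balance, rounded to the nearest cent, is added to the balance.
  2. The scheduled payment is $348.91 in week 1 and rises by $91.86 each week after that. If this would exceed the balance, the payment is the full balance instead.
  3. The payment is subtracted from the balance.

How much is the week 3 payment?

Week 1: $2,924.35 +$58.49 interest = $2,982.84; pay $348.91 → $2,633.93
Week 2: $2,633.93 +$52.68 interest = $2,686.61; pay $440.77 → $2,245.84
Week 3: $2,245.84 +$44.92 interest = $2,290.76; pay $532.63 → $1,758.13

$532.63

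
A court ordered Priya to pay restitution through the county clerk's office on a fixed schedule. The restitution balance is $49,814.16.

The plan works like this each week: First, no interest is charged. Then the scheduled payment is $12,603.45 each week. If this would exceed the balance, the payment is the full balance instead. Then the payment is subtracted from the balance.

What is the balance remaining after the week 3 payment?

Week 1: opening $49,814.16; payment $12,603.45; balance $37,210.71
Week 2: opening $37,210.71; payment $12,603.45; balance $24,607.26
Week 3: opening $24,607.26; payment $12,603.45; balance $12,003.81

$12,003.81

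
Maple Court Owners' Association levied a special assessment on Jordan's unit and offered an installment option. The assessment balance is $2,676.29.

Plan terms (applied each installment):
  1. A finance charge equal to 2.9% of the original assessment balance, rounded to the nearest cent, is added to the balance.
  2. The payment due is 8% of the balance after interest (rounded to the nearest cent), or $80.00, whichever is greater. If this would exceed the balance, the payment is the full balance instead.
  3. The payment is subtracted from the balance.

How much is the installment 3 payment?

Installment 1: $2,676.29 +$77.61 interest = $2,753.90; pay $220.31 → $2,533.59
Installment 2: $2,533.59 +$77.61 interest = $2,611.20; pay $208.90 → $2,402.30
Installment 3: $2,402.30 +$77.61 interest = $2,479.91; pay $198.39 → $2,281.52

$198.39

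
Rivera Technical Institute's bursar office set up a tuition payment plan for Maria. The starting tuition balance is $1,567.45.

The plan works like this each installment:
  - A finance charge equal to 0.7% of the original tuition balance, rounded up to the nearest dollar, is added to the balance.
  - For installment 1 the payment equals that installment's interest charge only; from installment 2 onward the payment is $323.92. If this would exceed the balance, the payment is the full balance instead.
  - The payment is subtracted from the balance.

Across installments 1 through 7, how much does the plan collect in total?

$1,644.45

Installment 1: opening $1,567.45; interest $11.00 → $1,578.45; payment $11.00; balance $1,567.45
Installment 2: opening $1,567.45; interest $11.00 → $1,578.45; payment $323.92; balance $1,254.53
Installment 3: opening $1,254.53; interest $11.00 → $1,265.53; payment $323.92; balance $941.61
Installment 4: opening $941.61; interest $11.00 → $952.61; payment $323.92; balance $628.69
Installment 5: opening $628.69; interest $11.00 → $639.69; payment $323.92; balance $315.77
Installment 6: opening $315.77; interest $11.00 → $326.77; payment $323.92; balance $2.85
Installment 7: opening $2.85; interest $11.00 → $13.85; payment $13.85; balance $0.00
Total paid: $1,644.45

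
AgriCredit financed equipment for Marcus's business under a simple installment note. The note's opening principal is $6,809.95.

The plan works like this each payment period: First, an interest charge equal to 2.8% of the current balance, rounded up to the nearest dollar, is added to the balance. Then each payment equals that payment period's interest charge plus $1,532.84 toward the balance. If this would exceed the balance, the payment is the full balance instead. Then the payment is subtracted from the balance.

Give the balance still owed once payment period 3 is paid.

$2,211.43

Payment period 1: $6,809.95 +$191.00 interest = $7,000.95; pay $1,723.84 → $5,277.11
Payment period 2: $5,277.11 +$148.00 interest = $5,425.11; pay $1,680.84 → $3,744.27
Payment period 3: $3,744.27 +$105.00 interest = $3,849.27; pay $1,637.84 → $2,211.43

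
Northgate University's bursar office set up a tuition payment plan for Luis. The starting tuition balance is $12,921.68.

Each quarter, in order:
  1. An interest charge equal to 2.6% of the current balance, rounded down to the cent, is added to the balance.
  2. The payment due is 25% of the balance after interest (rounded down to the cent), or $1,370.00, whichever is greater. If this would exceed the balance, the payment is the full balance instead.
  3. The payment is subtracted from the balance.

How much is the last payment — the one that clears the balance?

$692.98

Quarter 1: $12,921.68 +$335.96 interest = $13,257.64; pay $3,314.41 → $9,943.23
Quarter 2: $9,943.23 +$258.52 interest = $10,201.75; pay $2,550.43 → $7,651.32
Quarter 3: $7,651.32 +$198.93 interest = $7,850.25; pay $1,962.56 → $5,887.69
Quarter 4: $5,887.69 +$153.07 interest = $6,040.76; pay $1,510.19 → $4,530.57
Quarter 5: $4,530.57 +$117.79 interest = $4,648.36; pay $1,370.00 → $3,278.36
Quarter 6: $3,278.36 +$85.23 interest = $3,363.59; pay $1,370.00 → $1,993.59
Quarter 7: $1,993.59 +$51.83 interest = $2,045.42; pay $1,370.00 → $675.42
Quarter 8: $675.42 +$17.56 interest = $692.98; pay $692.98 → $0.00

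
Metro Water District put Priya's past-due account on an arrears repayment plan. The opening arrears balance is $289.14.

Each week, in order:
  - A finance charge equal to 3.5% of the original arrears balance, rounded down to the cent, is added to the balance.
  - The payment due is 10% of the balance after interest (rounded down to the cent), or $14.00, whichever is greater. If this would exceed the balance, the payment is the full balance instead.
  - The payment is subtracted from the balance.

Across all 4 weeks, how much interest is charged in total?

$40.44

Week 1: opening $289.14; interest $10.11 → $299.25; payment $29.92; balance $269.33
Week 2: opening $269.33; interest $10.11 → $279.44; payment $27.94; balance $251.50
Week 3: opening $251.50; interest $10.11 → $261.61; payment $26.16; balance $235.45
Week 4: opening $235.45; interest $10.11 → $245.56; payment $24.55; balance $221.01
Total interest: $10.11 + $10.11 + $10.11 + $10.11 = $40.44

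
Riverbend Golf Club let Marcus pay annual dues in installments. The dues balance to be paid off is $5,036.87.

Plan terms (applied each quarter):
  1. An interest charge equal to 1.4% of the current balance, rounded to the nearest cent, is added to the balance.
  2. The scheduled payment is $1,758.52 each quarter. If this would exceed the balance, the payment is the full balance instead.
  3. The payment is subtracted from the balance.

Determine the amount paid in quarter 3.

# | Opening | Interest | Payment | End bal
1 | $5,036.87 | $70.52 | $1,758.52 | $3,348.87
2 | $3,348.87 | $46.88 | $1,758.52 | $1,637.23
3 | $1,637.23 | $22.92 | $1,660.15 | $0.00

$1,660.15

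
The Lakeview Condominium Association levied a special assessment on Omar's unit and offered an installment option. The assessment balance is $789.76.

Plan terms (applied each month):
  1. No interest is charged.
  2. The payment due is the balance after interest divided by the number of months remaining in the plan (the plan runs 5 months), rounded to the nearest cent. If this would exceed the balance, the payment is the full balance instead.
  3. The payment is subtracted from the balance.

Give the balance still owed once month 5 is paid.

$0.00

# | Opening | Payment | End bal
1 | $789.76 | $157.95 | $631.81
2 | $631.81 | $157.95 | $473.86
3 | $473.86 | $157.95 | $315.91
4 | $315.91 | $157.96 | $157.95
5 | $157.95 | $157.95 | $0.00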